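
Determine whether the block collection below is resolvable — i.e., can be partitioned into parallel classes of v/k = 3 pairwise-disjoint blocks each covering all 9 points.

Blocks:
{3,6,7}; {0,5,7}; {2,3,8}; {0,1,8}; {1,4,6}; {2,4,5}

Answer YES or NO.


v = 9, block size k = 3, number of blocks = 6.
For resolvability, blocks must partition into parallel classes of size v/k = 3.
Total blocks must therefore be a multiple of 3: 6 = 3·2 + 0 ⇒ divisible ✓.
Greedy packing gives 2 candidate class(es). Each should be a full parallel class (size 3, covers all 9 points).
  Class 1 (3 blocks): {3,6,7}; {0,1,8}; {2,4,5}. Points covered: [0, 1, 2, 3, 4, 5, 6, 7, 8].
  Class 2 (3 blocks): {0,5,7}; {2,3,8}; {1,4,6}. Points covered: [0, 1, 2, 3, 4, 5, 6, 7, 8].
All classes full (size 3)? YES. All classes cover every point? YES.
Resolvable? YES.

YES


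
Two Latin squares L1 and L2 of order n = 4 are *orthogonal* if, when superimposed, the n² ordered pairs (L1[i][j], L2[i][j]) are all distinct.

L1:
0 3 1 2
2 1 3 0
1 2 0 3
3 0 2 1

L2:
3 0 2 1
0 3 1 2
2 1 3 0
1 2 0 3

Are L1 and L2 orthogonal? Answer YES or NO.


Form the n² = 16 superimposed pairs (L1[i][j], L2[i][j]), row by row (rows and columns indexed from 0):
row 0: (0,3) (3,0) (1,2) (2,1)
row 1: (2,0) (1,3) (3,1) (0,2)
row 2: (1,2) (2,1) (0,3) (3,0)
row 3: (3,1) (0,2) (2,0) (1,3)
Orthogonality requires all 16 pairs distinct.
But the pair (1,2) repeats: cell (0,2) has L1 = 1, L2 = 2, and cell (2,0) has L1 = 1, L2 = 2.
A repeated pair means some other pair never occurs (only 8 distinct pairs out of 16), so the squares are not orthogonal.
Conclusion: NO.

NO


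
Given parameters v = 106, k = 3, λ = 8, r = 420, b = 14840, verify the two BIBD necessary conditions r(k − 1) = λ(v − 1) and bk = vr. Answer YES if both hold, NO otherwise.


Condition (i): r(k − 1) = 420·2 = 840; λ(v − 1) = 8·105 = 840. Match? YES.
Condition (ii): bk = 14840·3 = 44520; vr = 106·420 = 44520. Match? YES.
Both conditions hold? YES.

YES


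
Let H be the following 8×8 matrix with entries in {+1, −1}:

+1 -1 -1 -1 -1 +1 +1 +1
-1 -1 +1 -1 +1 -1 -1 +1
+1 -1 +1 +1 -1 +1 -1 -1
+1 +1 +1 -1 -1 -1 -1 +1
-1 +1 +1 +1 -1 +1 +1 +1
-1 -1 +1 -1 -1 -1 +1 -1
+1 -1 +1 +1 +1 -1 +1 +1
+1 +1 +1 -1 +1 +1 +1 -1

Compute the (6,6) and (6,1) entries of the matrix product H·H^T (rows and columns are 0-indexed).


Row 1 of H: [-1, -1, 1, -1, 1, -1, -1, 1].
Row 6 of H: [1, -1, 1, 1, 1, -1, 1, 1].
(H·H^T)[6][6] = Σ_j H[6][j]·H[6][j] = (1)² + (-1)² + (1)² + (1)² + (1)² + (-1)² + (1)² + (1)² = 1 + 1 + 1 + 1 + 1 + 1 + 1 + 1 = 8.
(H·H^T)[6][1] = Σ_j H[6][j]·H[1][j] = (1)·(-1) + (-1)·(-1) + (1)·(1) + (1)·(-1) + (1)·(1) + (-1)·(-1) + (1)·(-1) + (1)·(1) = -1 + 1 + 1 + -1 + 1 + 1 + -1 + 1 = 2.
Rows 6 and 1 are not orthogonal (dot product = 2 ≠ 0), so H is not a Hadamard matrix.

(6,6) entry = 8; (6,1) entry = 2.


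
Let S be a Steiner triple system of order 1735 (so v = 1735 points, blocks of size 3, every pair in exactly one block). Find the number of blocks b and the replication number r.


An STS(v) is a 2-(v, 3, 1) BIBD: block size k = 3, λ = 1.
Replication: r(k − 1) = λ(v − 1) ⇒ r·2 = 1735 − 1 = 1734 ⇒ r = 867.
Block count: b = v(v − 1)/6 = 1735·1734/6 = 3008490/6 = 501415.

r = 867, b = 501415.


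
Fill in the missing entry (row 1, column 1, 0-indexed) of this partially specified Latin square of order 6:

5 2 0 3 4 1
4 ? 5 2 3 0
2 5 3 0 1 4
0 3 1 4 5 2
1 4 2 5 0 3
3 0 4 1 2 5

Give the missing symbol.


Row 1 contains symbols [0, 2, 3, 4, 5] — missing [1].
Column 1 contains symbols [0, 2, 3, 4, 5] — missing [1].
The missing symbol must appear in both missing sets; intersection = [1].
Therefore the hidden value is 1.

Missing value = 1.


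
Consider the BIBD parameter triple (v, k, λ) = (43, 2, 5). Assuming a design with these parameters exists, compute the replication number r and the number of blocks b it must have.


Any 2-(v, k, λ) BIBD satisfies two necessary conditions:
  (i)  Each point sits in r blocks, and counting incidences through any fixed point gives r(k − 1) = λ(v − 1), so r = λ(v − 1)/(k − 1).
  (ii) Total incidences bk = vr, so b = vr/k.
Step 1: r = λ(v − 1)/(k − 1) = 5·(43 − 1)/(2 − 1) = 5·42/1 = 210/1 = 210.
Step 2: b = vr/k = 43·210/2 = 9030/2 = 4515.
Check integrality: r = 210 ∈ Z ✓, b = 4515 ∈ Z ✓.
(These identities are necessary conditions: they determine r and b for any design with these parameters, but do not by themselves prove that one exists.)

r = 210, b = 4515.


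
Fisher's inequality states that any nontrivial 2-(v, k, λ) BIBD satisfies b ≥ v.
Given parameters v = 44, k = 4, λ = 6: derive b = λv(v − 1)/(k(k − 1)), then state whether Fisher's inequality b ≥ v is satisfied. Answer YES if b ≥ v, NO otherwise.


r = λ(v − 1)/(k − 1) = 6·43/3 = 86.
b = vr/k = 44·86/4 = 946.
Fisher's inequality: b ≥ v ⇔ 946 ≥ 44? YES.

YES


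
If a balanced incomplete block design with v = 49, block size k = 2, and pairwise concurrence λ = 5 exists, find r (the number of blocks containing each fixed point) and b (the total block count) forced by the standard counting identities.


Any 2-(v, k, λ) BIBD satisfies two necessary conditions:
  (i)  Each point sits in r blocks, and counting incidences through any fixed point gives r(k − 1) = λ(v − 1), so r = λ(v − 1)/(k − 1).
  (ii) Total incidences bk = vr, so b = vr/k.
Step 1: r = λ(v − 1)/(k − 1) = 5·(49 − 1)/(2 − 1) = 5·48/1 = 240/1 = 240.
Step 2: b = vr/k = 49·240/2 = 11760/2 = 5880.
Check integrality: r = 240 ∈ Z ✓, b = 5880 ∈ Z ✓.
(These identities are necessary conditions: they determine r and b for any design with these parameters, but do not by themselves prove that one exists.)

r = 240, b = 5880.


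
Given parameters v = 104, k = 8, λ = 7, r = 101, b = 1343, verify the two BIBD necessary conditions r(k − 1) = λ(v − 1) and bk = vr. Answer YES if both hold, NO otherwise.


Condition (i): r(k − 1) = 101·7 = 707; λ(v − 1) = 7·103 = 721. Match? NO.
Condition (ii): bk = 1343·8 = 10744; vr = 104·101 = 10504. Match? NO.
Both conditions hold? NO.

NO


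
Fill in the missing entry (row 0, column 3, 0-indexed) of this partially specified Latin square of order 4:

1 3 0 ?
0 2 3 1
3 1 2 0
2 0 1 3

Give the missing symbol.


Row 0 contains symbols [0, 1, 3] — missing [2].
Column 3 contains symbols [0, 1, 3] — missing [2].
The missing symbol must appear in both missing sets; intersection = [2].
Therefore the hidden value is 2.

Missing value = 2.


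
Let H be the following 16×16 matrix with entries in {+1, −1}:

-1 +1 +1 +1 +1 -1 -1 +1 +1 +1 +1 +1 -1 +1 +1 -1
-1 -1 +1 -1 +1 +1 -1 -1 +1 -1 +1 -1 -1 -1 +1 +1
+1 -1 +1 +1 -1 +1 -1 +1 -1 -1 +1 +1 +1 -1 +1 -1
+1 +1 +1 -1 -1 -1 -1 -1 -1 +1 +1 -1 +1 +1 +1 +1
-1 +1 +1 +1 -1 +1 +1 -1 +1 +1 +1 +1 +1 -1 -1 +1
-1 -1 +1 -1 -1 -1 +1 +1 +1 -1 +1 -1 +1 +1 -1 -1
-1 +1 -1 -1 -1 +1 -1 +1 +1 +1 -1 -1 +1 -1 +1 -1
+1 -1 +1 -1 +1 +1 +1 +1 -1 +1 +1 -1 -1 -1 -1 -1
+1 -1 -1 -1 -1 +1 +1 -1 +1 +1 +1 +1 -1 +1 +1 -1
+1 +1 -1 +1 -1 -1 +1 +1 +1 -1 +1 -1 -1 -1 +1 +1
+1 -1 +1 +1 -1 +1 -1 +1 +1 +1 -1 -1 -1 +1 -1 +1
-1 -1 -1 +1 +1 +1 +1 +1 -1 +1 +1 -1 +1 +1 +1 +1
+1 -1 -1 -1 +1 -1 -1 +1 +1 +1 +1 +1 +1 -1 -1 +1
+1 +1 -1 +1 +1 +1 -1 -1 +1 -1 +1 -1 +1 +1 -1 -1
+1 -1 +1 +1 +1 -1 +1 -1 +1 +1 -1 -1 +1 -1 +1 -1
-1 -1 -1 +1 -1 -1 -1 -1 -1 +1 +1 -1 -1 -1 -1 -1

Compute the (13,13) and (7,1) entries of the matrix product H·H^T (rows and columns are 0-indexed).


Row 1 of H: [-1, -1, 1, -1, 1, 1, -1, -1, 1, -1, 1, -1, -1, -1, 1, 1].
Row 7 of H: [1, -1, 1, -1, 1, 1, 1, 1, -1, 1, 1, -1, -1, -1, -1, -1].
Row 13 of H: [1, 1, -1, 1, 1, 1, -1, -1, 1, -1, 1, -1, 1, 1, -1, -1].
(H·H^T)[13][13] = Σ_j H[13][j]·H[13][j] = (1)² + (1)² + (-1)² + (1)² + (1)² + (1)² + (-1)² + (-1)² + (1)² + (-1)² + (1)² + (-1)² + (1)² + (1)² + (-1)² + (-1)² = 1 + 1 + 1 + 1 + 1 + 1 + 1 + 1 + 1 + 1 + 1 + 1 + 1 + 1 + 1 + 1 = 16.
(H·H^T)[7][1] = Σ_j H[7][j]·H[1][j] = (1)·(-1) + (-1)·(-1) + (1)·(1) + (-1)·(-1) + (1)·(1) + (1)·(1) + (1)·(-1) + (1)·(-1) + (-1)·(1) + (1)·(-1) + (1)·(1) + (-1)·(-1) + (-1)·(-1) + (-1)·(-1) + (-1)·(1) + (-1)·(1) = -1 + 1 + 1 + 1 + 1 + 1 + -1 + -1 + -1 + -1 + 1 + 1 + 1 + 1 + -1 + -1 = 2.
Rows 7 and 1 are not orthogonal (dot product = 2 ≠ 0), so H is not a Hadamard matrix.

(13,13) entry = 16; (7,1) entry = 2.


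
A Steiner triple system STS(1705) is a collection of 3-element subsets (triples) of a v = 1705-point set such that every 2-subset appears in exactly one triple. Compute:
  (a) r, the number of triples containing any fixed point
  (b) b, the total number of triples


An STS(v) is a 2-(v, 3, 1) BIBD: block size k = 3, λ = 1.
Replication: r(k − 1) = λ(v − 1) ⇒ r·2 = 1705 − 1 = 1704 ⇒ r = 852.
Block count: b = v(v − 1)/6 = 1705·1704/6 = 2905320/6 = 484220.
(Check via bk = vr: 484220·3 = 1452660 = 1705·852 = 1452660 ✓.)

r = 852, b = 484220.


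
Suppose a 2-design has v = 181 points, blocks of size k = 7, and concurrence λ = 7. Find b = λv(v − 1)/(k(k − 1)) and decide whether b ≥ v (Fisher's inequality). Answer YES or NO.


b = λv(v − 1)/(k(k − 1)) = 7·181·180/(7·6) = 228060/42 = 5430.
Compare with v = 181: b ≥ v, so Fisher's inequality holds.

YES


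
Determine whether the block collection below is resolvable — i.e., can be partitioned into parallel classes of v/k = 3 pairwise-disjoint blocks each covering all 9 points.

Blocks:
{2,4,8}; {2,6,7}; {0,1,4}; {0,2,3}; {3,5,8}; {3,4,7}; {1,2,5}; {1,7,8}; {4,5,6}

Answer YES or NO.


v = 9, block size k = 3, number of blocks = 9.
For resolvability, blocks must partition into parallel classes of size v/k = 3.
Total blocks must therefore be a multiple of 3: 9 = 3·3 + 0 ⇒ divisible ✓.
Consider block {2,4,8}. It intersects every other block in the collection, so no parallel class of size 3 can contain it.
Since every block must belong to some parallel class in a resolution, the collection cannot be partitioned into parallel classes.
Resolvable? NO.

NO


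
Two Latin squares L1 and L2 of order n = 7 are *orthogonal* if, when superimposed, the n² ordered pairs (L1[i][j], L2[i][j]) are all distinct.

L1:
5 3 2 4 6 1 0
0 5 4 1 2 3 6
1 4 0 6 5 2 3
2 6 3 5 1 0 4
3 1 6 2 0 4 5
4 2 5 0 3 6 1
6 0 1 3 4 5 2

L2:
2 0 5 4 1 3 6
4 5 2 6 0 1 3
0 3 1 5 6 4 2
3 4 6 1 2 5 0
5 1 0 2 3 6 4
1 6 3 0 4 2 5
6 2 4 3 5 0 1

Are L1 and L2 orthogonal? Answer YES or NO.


Form the n² = 49 superimposed pairs (L1[i][j], L2[i][j]), row by row (rows and columns indexed from 0):
row 0: (5,2) (3,0) (2,5) (4,4) (6,1) (1,3) (0,6)
row 1: (0,4) (5,5) (4,2) (1,6) (2,0) (3,1) (6,3)
row 2: (1,0) (4,3) (0,1) (6,5) (5,6) (2,4) (3,2)
row 3: (2,3) (6,4) (3,6) (5,1) (1,2) (0,5) (4,0)
row 4: (3,5) (1,1) (6,0) (2,2) (0,3) (4,6) (5,4)
row 5: (4,1) (2,6) (5,3) (0,0) (3,4) (6,2) (1,5)
row 6: (6,6) (0,2) (1,4) (3,3) (4,5) (5,0) (2,1)
Orthogonality requires all 49 pairs distinct.
Check by first coordinate: for each symbol s of L1, list the L2 entries in the n cells where L1 = s; they must all differ.
  L1 = 0: L2 entries (in reading order) 6, 4, 1, 5, 3, 0, 2 — all 7 distinct ✓
  L1 = 1: L2 entries (in reading order) 3, 6, 0, 2, 1, 5, 4 — all 7 distinct ✓
  L1 = 2: L2 entries (in reading order) 5, 0, 4, 3, 2, 6, 1 — all 7 distinct ✓
  L1 = 3: L2 entries (in reading order) 0, 1, 2, 6, 5, 4, 3 — all 7 distinct ✓
  L1 = 4: L2 entries (in reading order) 4, 2, 3, 0, 6, 1, 5 — all 7 distinct ✓
  L1 = 5: L2 entries (in reading order) 2, 5, 6, 1, 4, 3, 0 — all 7 distinct ✓
  L1 = 6: L2 entries (in reading order) 1, 3, 5, 4, 0, 2, 6 — all 7 distinct ✓
Every symbol of L1 meets every symbol of L2 exactly once, so all 49 pairs are distinct (49 of 49).
Conclusion: YES.

YES


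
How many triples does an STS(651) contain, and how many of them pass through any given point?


An STS(v) is a 2-(v, 3, 1) BIBD: block size k = 3, λ = 1.
Replication: r(k − 1) = λ(v − 1) ⇒ r·2 = 651 − 1 = 650 ⇒ r = 325.
Block count: b = v(v − 1)/6 = 651·650/6 = 423150/6 = 70525.

r = 325, b = 70525.


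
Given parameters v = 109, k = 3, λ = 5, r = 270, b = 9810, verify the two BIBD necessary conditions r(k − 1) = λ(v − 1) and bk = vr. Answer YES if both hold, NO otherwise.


Condition (i): r(k − 1) = 270·2 = 540; λ(v − 1) = 5·108 = 540. Match? YES.
Condition (ii): bk = 9810·3 = 29430; vr = 109·270 = 29430. Match? YES.
Both conditions hold? YES.

YES


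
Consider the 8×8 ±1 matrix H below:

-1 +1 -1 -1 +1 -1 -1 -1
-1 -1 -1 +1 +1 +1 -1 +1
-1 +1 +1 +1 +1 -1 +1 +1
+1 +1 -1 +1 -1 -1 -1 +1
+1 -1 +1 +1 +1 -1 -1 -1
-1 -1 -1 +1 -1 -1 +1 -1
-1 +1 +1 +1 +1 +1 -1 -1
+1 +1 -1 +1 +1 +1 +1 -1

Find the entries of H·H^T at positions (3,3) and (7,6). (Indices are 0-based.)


Row 3 of H: [1, 1, -1, 1, -1, -1, -1, 1].
Row 6 of H: [-1, 1, 1, 1, 1, 1, -1, -1].
Row 7 of H: [1, 1, -1, 1, 1, 1, 1, -1].
(H·H^T)[3][3] = Σ_j H[3][j]·H[3][j] = (1)² + (1)² + (-1)² + (1)² + (-1)² + (-1)² + (-1)² + (1)² = 1 + 1 + 1 + 1 + 1 + 1 + 1 + 1 = 8.
(H·H^T)[7][6] = Σ_j H[7][j]·H[6][j] = (1)·(-1) + (1)·(1) + (-1)·(1) + (1)·(1) + (1)·(1) + (1)·(1) + (1)·(-1) + (-1)·(-1) = -1 + 1 + -1 + 1 + 1 + 1 + -1 + 1 = 2.
Rows 7 and 6 are not orthogonal (dot product = 2 ≠ 0), so H is not a Hadamard matrix.

(3,3) entry = 8; (7,6) entry = 2.


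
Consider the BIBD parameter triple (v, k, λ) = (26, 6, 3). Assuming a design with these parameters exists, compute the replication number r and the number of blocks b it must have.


Any 2-(v, k, λ) BIBD satisfies two necessary conditions:
  (i)  Each point sits in r blocks, and counting incidences through any fixed point gives r(k − 1) = λ(v − 1), so r = λ(v − 1)/(k − 1).
  (ii) Total incidences bk = vr, so b = vr/k.
Step 1: r = λ(v − 1)/(k − 1) = 3·(26 − 1)/(6 − 1) = 3·25/5 = 75/5 = 15.
Step 2: b = vr/k = 26·15/6 = 390/6 = 65.
Check integrality: r = 15 ∈ Z ✓, b = 65 ∈ Z ✓.
(These identities are necessary conditions: they determine r and b for any design with these parameters, but do not by themselves prove that one exists.)

r = 15, b = 65.


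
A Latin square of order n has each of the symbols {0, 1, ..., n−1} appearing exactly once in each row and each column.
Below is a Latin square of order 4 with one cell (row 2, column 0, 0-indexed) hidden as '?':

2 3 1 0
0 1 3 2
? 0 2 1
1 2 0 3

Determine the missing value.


Row 2 contains symbols [0, 1, 2] — missing [3].
Column 0 contains symbols [0, 1, 2] — missing [3].
The missing symbol must appear in both missing sets; intersection = [3].
Therefore the hidden value is 3.

Missing value = 3.


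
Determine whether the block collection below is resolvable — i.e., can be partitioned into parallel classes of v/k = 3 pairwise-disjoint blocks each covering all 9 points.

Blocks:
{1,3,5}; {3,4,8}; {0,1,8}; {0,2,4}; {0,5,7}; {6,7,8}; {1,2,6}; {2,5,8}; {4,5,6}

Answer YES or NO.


v = 9, block size k = 3, number of blocks = 9.
For resolvability, blocks must partition into parallel classes of size v/k = 3.
Total blocks must therefore be a multiple of 3: 9 = 3·3 + 0 ⇒ divisible ✓.
Consider block {0,1,8}. The only other block(s) in the collection disjoint from it are {4,5,6} — just 1 block(s). Any parallel class containing {0,1,8} would need 2 other blocks each disjoint from it, so no parallel class of size 3 can contain {0,1,8}.
Since every block must belong to some parallel class in a resolution, the collection cannot be partitioned into parallel classes.
Resolvable? NO.

NO


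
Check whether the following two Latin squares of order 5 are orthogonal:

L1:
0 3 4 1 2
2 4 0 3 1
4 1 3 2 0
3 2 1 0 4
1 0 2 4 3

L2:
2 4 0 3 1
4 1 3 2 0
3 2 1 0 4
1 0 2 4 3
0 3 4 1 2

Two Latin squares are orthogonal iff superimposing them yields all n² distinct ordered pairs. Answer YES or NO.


Form the n² = 25 superimposed pairs (L1[i][j], L2[i][j]), row by row (rows and columns indexed from 0):
row 0: (0,2) (3,4) (4,0) (1,3) (2,1)
row 1: (2,4) (4,1) (0,3) (3,2) (1,0)
row 2: (4,3) (1,2) (3,1) (2,0) (0,4)
row 3: (3,1) (2,0) (1,2) (0,4) (4,3)
row 4: (1,0) (0,3) (2,4) (4,1) (3,2)
Orthogonality requires all 25 pairs distinct.
But the pair (3,1) repeats: cell (2,2) has L1 = 3, L2 = 1, and cell (3,0) has L1 = 3, L2 = 1.
A repeated pair means some other pair never occurs (only 15 distinct pairs out of 25), so the squares are not orthogonal.
Conclusion: NO.

NO


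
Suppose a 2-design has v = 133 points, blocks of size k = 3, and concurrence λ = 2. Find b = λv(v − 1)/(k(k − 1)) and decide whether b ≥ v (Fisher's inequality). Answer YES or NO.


r = λ(v − 1)/(k − 1) = 2·132/2 = 132.
b = vr/k = 133·132/3 = 5852.
Fisher's inequality: b ≥ v ⇔ 5852 ≥ 133? YES.

YES


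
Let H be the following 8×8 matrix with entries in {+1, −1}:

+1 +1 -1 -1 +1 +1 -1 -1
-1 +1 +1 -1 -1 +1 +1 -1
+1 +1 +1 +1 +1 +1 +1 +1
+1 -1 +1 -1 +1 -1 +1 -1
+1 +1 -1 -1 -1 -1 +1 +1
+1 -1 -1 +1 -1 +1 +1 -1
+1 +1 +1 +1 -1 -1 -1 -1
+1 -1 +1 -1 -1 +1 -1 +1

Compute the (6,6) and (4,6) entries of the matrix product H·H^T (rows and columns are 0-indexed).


Row 4 of H: [1, 1, -1, -1, -1, -1, 1, 1].
Row 6 of H: [1, 1, 1, 1, -1, -1, -1, -1].
(H·H^T)[6][6] = Σ_j H[6][j]·H[6][j] = (1)² + (1)² + (1)² + (1)² + (-1)² + (-1)² + (-1)² + (-1)² = 1 + 1 + 1 + 1 + 1 + 1 + 1 + 1 = 8.
(H·H^T)[4][6] = Σ_j H[4][j]·H[6][j] = (1)·(1) + (1)·(1) + (-1)·(1) + (-1)·(1) + (-1)·(-1) + (-1)·(-1) + (1)·(-1) + (1)·(-1) = 1 + 1 + -1 + -1 + 1 + 1 + -1 + -1 = 0.
So rows 4 and 6 are orthogonal; the diagonal entry equals n = 8.

(6,6) entry = 8; (4,6) entry = 0.


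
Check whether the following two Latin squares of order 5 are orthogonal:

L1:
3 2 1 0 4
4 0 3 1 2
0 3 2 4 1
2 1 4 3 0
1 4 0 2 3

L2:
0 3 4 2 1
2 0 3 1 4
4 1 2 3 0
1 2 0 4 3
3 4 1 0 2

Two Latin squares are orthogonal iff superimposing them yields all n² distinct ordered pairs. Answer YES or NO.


Form the n² = 25 superimposed pairs (L1[i][j], L2[i][j]), row by row (rows and columns indexed from 0):
row 0: (3,0) (2,3) (1,4) (0,2) (4,1)
row 1: (4,2) (0,0) (3,3) (1,1) (2,4)
row 2: (0,4) (3,1) (2,2) (4,3) (1,0)
row 3: (2,1) (1,2) (4,0) (3,4) (0,3)
row 4: (1,3) (4,4) (0,1) (2,0) (3,2)
Orthogonality requires all 25 pairs distinct.
Check by first coordinate: for each symbol s of L1, list the L2 entries in the n cells where L1 = s; they must all differ.
  L1 = 0: L2 entries (in reading order) 2, 0, 4, 3, 1 — all 5 distinct ✓
  L1 = 1: L2 entries (in reading order) 4, 1, 0, 2, 3 — all 5 distinct ✓
  L1 = 2: L2 entries (in reading order) 3, 4, 2, 1, 0 — all 5 distinct ✓
  L1 = 3: L2 entries (in reading order) 0, 3, 1, 4, 2 — all 5 distinct ✓
  L1 = 4: L2 entries (in reading order) 1, 2, 3, 0, 4 — all 5 distinct ✓
Every symbol of L1 meets every symbol of L2 exactly once, so all 25 pairs are distinct (25 of 25).
Conclusion: YES.

YES


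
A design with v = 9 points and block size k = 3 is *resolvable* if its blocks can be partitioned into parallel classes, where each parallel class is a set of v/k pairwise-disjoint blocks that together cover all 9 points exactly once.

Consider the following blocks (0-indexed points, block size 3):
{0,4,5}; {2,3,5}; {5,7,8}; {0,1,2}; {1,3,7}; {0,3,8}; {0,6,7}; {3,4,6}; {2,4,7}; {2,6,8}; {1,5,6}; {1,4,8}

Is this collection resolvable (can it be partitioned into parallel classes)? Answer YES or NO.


v = 9, block size k = 3, number of blocks = 12.
For resolvability, blocks must partition into parallel classes of size v/k = 3.
Total blocks must therefore be a multiple of 3: 12 = 3·4 + 0 ⇒ divisible ✓.
Greedy packing gives 4 candidate class(es). Each should be a full parallel class (size 3, covers all 9 points).
  Class 1 (3 blocks): {0,4,5}; {1,3,7}; {2,6,8}. Points covered: [0, 1, 2, 3, 4, 5, 6, 7, 8].
  Class 2 (3 blocks): {2,3,5}; {0,6,7}; {1,4,8}. Points covered: [0, 1, 2, 3, 4, 5, 6, 7, 8].
  Class 3 (3 blocks): {5,7,8}; {0,1,2}; {3,4,6}. Points covered: [0, 1, 2, 3, 4, 5, 6, 7, 8].
  Class 4 (3 blocks): {0,3,8}; {2,4,7}; {1,5,6}. Points covered: [0, 1, 2, 3, 4, 5, 6, 7, 8].
All classes full (size 3)? YES. All classes cover every point? YES.
Resolvable? YES.

YES


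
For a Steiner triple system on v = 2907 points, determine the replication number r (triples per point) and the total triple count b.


An STS(v) is a 2-(v, 3, 1) BIBD: block size k = 3, λ = 1.
Replication: r(k − 1) = λ(v − 1) ⇒ r·2 = 2907 − 1 = 2906 ⇒ r = 1453.
Block count: b = v(v − 1)/6 = 2907·2906/6 = 8447742/6 = 1407957.
(Check via bk = vr: 1407957·3 = 4223871 = 2907·1453 = 4223871 ✓.)

r = 1453, b = 1407957.


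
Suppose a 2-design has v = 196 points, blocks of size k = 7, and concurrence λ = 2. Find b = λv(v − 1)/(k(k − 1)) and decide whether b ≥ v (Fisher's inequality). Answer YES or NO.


b = λv(v − 1)/(k(k − 1)) = 2·196·195/(7·6) = 76440/42 = 1820.
Compare with v = 196: b ≥ v, so Fisher's inequality holds.

YES


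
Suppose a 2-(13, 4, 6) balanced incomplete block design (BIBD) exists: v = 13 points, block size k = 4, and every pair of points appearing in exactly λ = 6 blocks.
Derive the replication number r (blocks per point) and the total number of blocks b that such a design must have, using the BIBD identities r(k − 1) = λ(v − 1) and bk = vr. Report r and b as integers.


Any 2-(v, k, λ) BIBD satisfies two necessary conditions:
  (i)  Each point sits in r blocks, and counting incidences through any fixed point gives r(k − 1) = λ(v − 1), so r = λ(v − 1)/(k − 1).
  (ii) Total incidences bk = vr, so b = vr/k.
Step 1: r = λ(v − 1)/(k − 1) = 6·(13 − 1)/(4 − 1) = 6·12/3 = 72/3 = 24.
Step 2: b = vr/k = 13·24/4 = 312/4 = 78.
Check integrality: r = 24 ∈ Z ✓, b = 78 ∈ Z ✓.
(These identities are necessary conditions: they determine r and b for any design with these parameters, but do not by themselves prove that one exists.)

r = 24, b = 78.


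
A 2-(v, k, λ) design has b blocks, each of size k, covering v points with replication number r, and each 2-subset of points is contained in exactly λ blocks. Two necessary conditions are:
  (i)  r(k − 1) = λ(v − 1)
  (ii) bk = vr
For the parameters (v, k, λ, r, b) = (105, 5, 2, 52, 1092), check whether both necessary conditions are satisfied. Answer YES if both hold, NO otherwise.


Condition (i): r(k − 1) = 52·4 = 208; λ(v − 1) = 2·104 = 208. Match? YES.
Condition (ii): bk = 1092·5 = 5460; vr = 105·52 = 5460. Match? YES.
Both conditions hold? YES.

YES


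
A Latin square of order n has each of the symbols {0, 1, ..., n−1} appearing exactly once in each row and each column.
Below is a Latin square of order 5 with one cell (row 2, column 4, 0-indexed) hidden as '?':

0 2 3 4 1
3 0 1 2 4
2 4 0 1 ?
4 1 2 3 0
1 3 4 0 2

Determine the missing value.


Row 2 contains symbols [0, 1, 2, 4] — missing [3].
Column 4 contains symbols [0, 1, 2, 4] — missing [3].
The missing symbol must appear in both missing sets; intersection = [3].
Therefore the hidden value is 3.

Missing value = 3.


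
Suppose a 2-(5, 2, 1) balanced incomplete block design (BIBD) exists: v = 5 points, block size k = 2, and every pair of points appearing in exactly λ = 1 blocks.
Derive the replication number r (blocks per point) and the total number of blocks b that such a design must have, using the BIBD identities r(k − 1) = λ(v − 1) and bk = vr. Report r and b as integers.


Any 2-(v, k, λ) BIBD satisfies two necessary conditions:
  (i)  Each point sits in r blocks, and counting incidences through any fixed point gives r(k − 1) = λ(v − 1), so r = λ(v − 1)/(k − 1).
  (ii) Total incidences bk = vr, so b = vr/k.
Step 1: r = λ(v − 1)/(k − 1) = 1·(5 − 1)/(2 − 1) = 1·4/1 = 4/1 = 4.
Step 2: b = vr/k = 5·4/2 = 20/2 = 10.
Check integrality: r = 4 ∈ Z ✓, b = 10 ∈ Z ✓.
(These identities are necessary conditions: they determine r and b for any design with these parameters, but do not by themselves prove that one exists.)

r = 4, b = 10.


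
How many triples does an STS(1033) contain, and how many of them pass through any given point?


An STS(v) is a 2-(v, 3, 1) BIBD: block size k = 3, λ = 1.
Replication: r(k − 1) = λ(v − 1) ⇒ r·2 = 1033 − 1 = 1032 ⇒ r = 516.
Block count: bk = vr ⇒ b·3 = 1033·516 = 533028 ⇒ b = 177676.

r = 516, b = 177676.


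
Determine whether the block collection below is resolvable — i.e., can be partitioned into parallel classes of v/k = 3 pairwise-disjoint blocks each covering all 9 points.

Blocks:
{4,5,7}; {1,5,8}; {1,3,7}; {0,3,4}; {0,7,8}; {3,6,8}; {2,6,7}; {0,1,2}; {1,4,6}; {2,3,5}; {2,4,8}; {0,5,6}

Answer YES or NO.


v = 9, block size k = 3, number of blocks = 12.
For resolvability, blocks must partition into parallel classes of size v/k = 3.
Total blocks must therefore be a multiple of 3: 12 = 3·4 + 0 ⇒ divisible ✓.
Greedy packing gives 4 candidate class(es). Each should be a full parallel class (size 3, covers all 9 points).
  Class 1 (3 blocks): {4,5,7}; {3,6,8}; {0,1,2}. Points covered: [0, 1, 2, 3, 4, 5, 6, 7, 8].
  Class 2 (3 blocks): {1,5,8}; {0,3,4}; {2,6,7}. Points covered: [0, 1, 2, 3, 4, 5, 6, 7, 8].
  Class 3 (3 blocks): {1,3,7}; {2,4,8}; {0,5,6}. Points covered: [0, 1, 2, 3, 4, 5, 6, 7, 8].
  Class 4 (3 blocks): {0,7,8}; {1,4,6}; {2,3,5}. Points covered: [0, 1, 2, 3, 4, 5, 6, 7, 8].
All classes full (size 3)? YES. All classes cover every point? YES.
Resolvable? YES.

YES


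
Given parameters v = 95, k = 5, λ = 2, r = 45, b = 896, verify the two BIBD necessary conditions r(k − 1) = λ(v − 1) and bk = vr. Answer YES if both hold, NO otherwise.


Condition (i): r(k − 1) = 45·4 = 180; λ(v − 1) = 2·94 = 188. Match? NO.
Condition (ii): bk = 896·5 = 4480; vr = 95·45 = 4275. Match? NO.
Both conditions hold? NO.

NO


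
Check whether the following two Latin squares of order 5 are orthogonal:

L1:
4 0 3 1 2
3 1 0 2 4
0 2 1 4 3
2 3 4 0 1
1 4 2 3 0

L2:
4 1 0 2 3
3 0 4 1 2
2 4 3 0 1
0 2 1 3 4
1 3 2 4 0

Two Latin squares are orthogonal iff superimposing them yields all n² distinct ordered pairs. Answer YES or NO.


Form the n² = 25 superimposed pairs (L1[i][j], L2[i][j]), row by row (rows and columns indexed from 0):
row 0: (4,4) (0,1) (3,0) (1,2) (2,3)
row 1: (3,3) (1,0) (0,4) (2,1) (4,2)
row 2: (0,2) (2,4) (1,3) (4,0) (3,1)
row 3: (2,0) (3,2) (4,1) (0,3) (1,4)
row 4: (1,1) (4,3) (2,2) (3,4) (0,0)
Orthogonality requires all 25 pairs distinct.
Check by first coordinate: for each symbol s of L1, list the L2 entries in the n cells where L1 = s; they must all differ.
  L1 = 0: L2 entries (in reading order) 1, 4, 2, 3, 0 — all 5 distinct ✓
  L1 = 1: L2 entries (in reading order) 2, 0, 3, 4, 1 — all 5 distinct ✓
  L1 = 2: L2 entries (in reading order) 3, 1, 4, 0, 2 — all 5 distinct ✓
  L1 = 3: L2 entries (in reading order) 0, 3, 1, 2, 4 — all 5 distinct ✓
  L1 = 4: L2 entries (in reading order) 4, 2, 0, 1, 3 — all 5 distinct ✓
Every symbol of L1 meets every symbol of L2 exactly once, so all 25 pairs are distinct (25 of 25).
Conclusion: YES.

YES


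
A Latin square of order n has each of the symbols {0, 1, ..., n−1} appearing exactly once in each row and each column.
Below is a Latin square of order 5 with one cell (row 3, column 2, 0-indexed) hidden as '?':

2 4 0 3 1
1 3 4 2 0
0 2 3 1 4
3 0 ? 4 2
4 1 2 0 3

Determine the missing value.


Row 3 contains symbols [0, 2, 3, 4] — missing [1].
Column 2 contains symbols [0, 2, 3, 4] — missing [1].
The missing symbol must appear in both missing sets; intersection = [1].
Therefore the hidden value is 1.

Missing value = 1.


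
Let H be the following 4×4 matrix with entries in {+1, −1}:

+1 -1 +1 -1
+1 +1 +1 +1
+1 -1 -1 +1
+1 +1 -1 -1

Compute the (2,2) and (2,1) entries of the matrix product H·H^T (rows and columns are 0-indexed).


Row 1 of H: [1, 1, 1, 1].
Row 2 of H: [1, -1, -1, 1].
(H·H^T)[2][2] = Σ_j H[2][j]·H[2][j] = (1)² + (-1)² + (-1)² + (1)² = 1 + 1 + 1 + 1 = 4.
(H·H^T)[2][1] = Σ_j H[2][j]·H[1][j] = (1)·(1) + (-1)·(1) + (-1)·(1) + (1)·(1) = 1 + -1 + -1 + 1 = 0.
So rows 2 and 1 are orthogonal; the diagonal entry equals n = 4.

(2,2) entry = 4; (2,1) entry = 0.


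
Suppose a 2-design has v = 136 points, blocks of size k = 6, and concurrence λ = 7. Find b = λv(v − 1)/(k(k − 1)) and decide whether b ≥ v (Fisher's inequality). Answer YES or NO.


r = λ(v − 1)/(k − 1) = 7·135/5 = 189.
b = vr/k = 136·189/6 = 4284.
Fisher's inequality: b ≥ v ⇔ 4284 ≥ 136? YES.

YES


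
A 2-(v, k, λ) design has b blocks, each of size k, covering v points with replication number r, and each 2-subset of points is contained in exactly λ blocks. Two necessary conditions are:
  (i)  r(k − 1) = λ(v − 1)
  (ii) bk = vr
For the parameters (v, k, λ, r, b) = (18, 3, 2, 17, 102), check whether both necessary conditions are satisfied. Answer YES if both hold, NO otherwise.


Condition (i): r(k − 1) = 17·2 = 34; λ(v − 1) = 2·17 = 34. Match? YES.
Condition (ii): bk = 102·3 = 306; vr = 18·17 = 306. Match? YES.
Both conditions hold? YES.

YES


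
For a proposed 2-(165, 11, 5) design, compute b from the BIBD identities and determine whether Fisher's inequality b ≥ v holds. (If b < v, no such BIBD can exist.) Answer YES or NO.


b = λv(v − 1)/(k(k − 1)) = 5·165·164/(11·10) = 135300/110 = 1230.
Compare with v = 165: b ≥ v, so Fisher's inequality holds.

YES


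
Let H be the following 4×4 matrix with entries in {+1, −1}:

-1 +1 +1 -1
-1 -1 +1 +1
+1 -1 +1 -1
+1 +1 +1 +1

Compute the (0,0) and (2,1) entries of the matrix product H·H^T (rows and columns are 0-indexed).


Row 0 of H: [-1, 1, 1, -1].
Row 1 of H: [-1, -1, 1, 1].
Row 2 of H: [1, -1, 1, -1].
(H·H^T)[0][0] = Σ_j H[0][j]·H[0][j] = (-1)² + (1)² + (1)² + (-1)² = 1 + 1 + 1 + 1 = 4.
(H·H^T)[2][1] = Σ_j H[2][j]·H[1][j] = (1)·(-1) + (-1)·(-1) + (1)·(1) + (-1)·(1) = -1 + 1 + 1 + -1 = 0.
So rows 2 and 1 are orthogonal; the diagonal entry equals n = 4.

(0,0) entry = 4; (2,1) entry = 0.


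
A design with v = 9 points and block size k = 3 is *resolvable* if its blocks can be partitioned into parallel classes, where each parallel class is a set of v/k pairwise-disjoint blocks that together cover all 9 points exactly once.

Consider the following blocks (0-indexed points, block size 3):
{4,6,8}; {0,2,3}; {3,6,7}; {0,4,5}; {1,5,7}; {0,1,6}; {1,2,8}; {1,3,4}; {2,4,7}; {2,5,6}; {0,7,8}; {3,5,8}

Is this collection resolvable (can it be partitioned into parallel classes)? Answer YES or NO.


v = 9, block size k = 3, number of blocks = 12.
For resolvability, blocks must partition into parallel classes of size v/k = 3.
Total blocks must therefore be a multiple of 3: 12 = 3·4 + 0 ⇒ divisible ✓.
Greedy packing gives 4 candidate class(es). Each should be a full parallel class (size 3, covers all 9 points).
  Class 1 (3 blocks): {4,6,8}; {0,2,3}; {1,5,7}. Points covered: [0, 1, 2, 3, 4, 5, 6, 7, 8].
  Class 2 (3 blocks): {3,6,7}; {0,4,5}; {1,2,8}. Points covered: [0, 1, 2, 3, 4, 5, 6, 7, 8].
  Class 3 (3 blocks): {0,1,6}; {2,4,7}; {3,5,8}. Points covered: [0, 1, 2, 3, 4, 5, 6, 7, 8].
  Class 4 (3 blocks): {1,3,4}; {2,5,6}; {0,7,8}. Points covered: [0, 1, 2, 3, 4, 5, 6, 7, 8].
All classes full (size 3)? YES. All classes cover every point? YES.
Resolvable? YES.

YES


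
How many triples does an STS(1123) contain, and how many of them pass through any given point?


An STS(v) is a 2-(v, 3, 1) BIBD: block size k = 3, λ = 1.
Replication: r(k − 1) = λ(v − 1) ⇒ r·2 = 1123 − 1 = 1122 ⇒ r = 561.
Block count: b = v(v − 1)/6 = 1123·1122/6 = 1260006/6 = 210001.

r = 561, b = 210001.


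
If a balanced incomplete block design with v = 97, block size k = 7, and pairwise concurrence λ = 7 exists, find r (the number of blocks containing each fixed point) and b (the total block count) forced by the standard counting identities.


Any 2-(v, k, λ) BIBD satisfies two necessary conditions:
  (i)  Each point sits in r blocks, and counting incidences through any fixed point gives r(k − 1) = λ(v − 1), so r = λ(v − 1)/(k − 1).
  (ii) Total incidences bk = vr, so b = vr/k.
Step 1: r = λ(v − 1)/(k − 1) = 7·(97 − 1)/(7 − 1) = 7·96/6 = 672/6 = 112.
Step 2: b = vr/k = 97·112/7 = 10864/7 = 1552.
Check integrality: r = 112 ∈ Z ✓, b = 1552 ∈ Z ✓.
(These identities are necessary conditions: they determine r and b for any design with these parameters, but do not by themselves prove that one exists.)

r = 112, b = 1552.


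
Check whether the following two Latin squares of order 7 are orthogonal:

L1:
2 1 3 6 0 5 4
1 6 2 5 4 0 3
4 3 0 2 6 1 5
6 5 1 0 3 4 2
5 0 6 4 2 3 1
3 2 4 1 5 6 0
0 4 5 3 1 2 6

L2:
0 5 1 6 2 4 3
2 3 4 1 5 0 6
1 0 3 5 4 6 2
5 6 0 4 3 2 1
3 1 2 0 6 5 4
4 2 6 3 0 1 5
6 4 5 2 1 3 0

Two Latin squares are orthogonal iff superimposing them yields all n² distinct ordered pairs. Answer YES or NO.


Form the n² = 49 superimposed pairs (L1[i][j], L2[i][j]), row by row (rows and columns indexed from 0):
row 0: (2,0) (1,5) (3,1) (6,6) (0,2) (5,4) (4,3)
row 1: (1,2) (6,3) (2,4) (5,1) (4,5) (0,0) (3,6)
row 2: (4,1) (3,0) (0,3) (2,5) (6,4) (1,6) (5,2)
row 3: (6,5) (5,6) (1,0) (0,4) (3,3) (4,2) (2,1)
row 4: (5,3) (0,1) (6,2) (4,0) (2,6) (3,5) (1,4)
row 5: (3,4) (2,2) (4,6) (1,3) (5,0) (6,1) (0,5)
row 6: (0,6) (4,4) (5,5) (3,2) (1,1) (2,3) (6,0)
Orthogonality requires all 49 pairs distinct.
Check by first coordinate: for each symbol s of L1, list the L2 entries in the n cells where L1 = s; they must all differ.
  L1 = 0: L2 entries (in reading order) 2, 0, 3, 4, 1, 5, 6 — all 7 distinct ✓
  L1 = 1: L2 entries (in reading order) 5, 2, 6, 0, 4, 3, 1 — all 7 distinct ✓
  L1 = 2: L2 entries (in reading order) 0, 4, 5, 1, 6, 2, 3 — all 7 distinct ✓
  L1 = 3: L2 entries (in reading order) 1, 6, 0, 3, 5, 4, 2 — all 7 distinct ✓
  L1 = 4: L2 entries (in reading order) 3, 5, 1, 2, 0, 6, 4 — all 7 distinct ✓
  L1 = 5: L2 entries (in reading order) 4, 1, 2, 6, 3, 0, 5 — all 7 distinct ✓
  L1 = 6: L2 entries (in reading order) 6, 3, 4, 5, 2, 1, 0 — all 7 distinct ✓
Every symbol of L1 meets every symbol of L2 exactly once, so all 49 pairs are distinct (49 of 49).
Conclusion: YES.

YES


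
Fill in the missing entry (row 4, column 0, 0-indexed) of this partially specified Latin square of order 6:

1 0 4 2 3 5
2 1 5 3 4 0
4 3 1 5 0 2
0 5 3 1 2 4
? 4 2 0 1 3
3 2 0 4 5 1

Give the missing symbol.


Row 4 contains symbols [0, 1, 2, 3, 4] — missing [5].
Column 0 contains symbols [0, 1, 2, 3, 4] — missing [5].
The missing symbol must appear in both missing sets; intersection = [5].
Therefore the hidden value is 5.

Missing value = 5.


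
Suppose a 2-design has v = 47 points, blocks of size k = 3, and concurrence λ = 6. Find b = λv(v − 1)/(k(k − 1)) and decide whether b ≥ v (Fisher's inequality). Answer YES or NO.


r = λ(v − 1)/(k − 1) = 6·46/2 = 138.
b = vr/k = 47·138/3 = 2162.
Fisher's inequality: b ≥ v ⇔ 2162 ≥ 47? YES.

YES


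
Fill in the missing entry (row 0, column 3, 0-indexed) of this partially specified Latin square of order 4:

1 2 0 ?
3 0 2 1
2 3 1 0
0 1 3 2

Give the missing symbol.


Row 0 contains symbols [0, 1, 2] — missing [3].
Column 3 contains symbols [0, 1, 2] — missing [3].
The missing symbol must appear in both missing sets; intersection = [3].
Therefore the hidden value is 3.

Missing value = 3.


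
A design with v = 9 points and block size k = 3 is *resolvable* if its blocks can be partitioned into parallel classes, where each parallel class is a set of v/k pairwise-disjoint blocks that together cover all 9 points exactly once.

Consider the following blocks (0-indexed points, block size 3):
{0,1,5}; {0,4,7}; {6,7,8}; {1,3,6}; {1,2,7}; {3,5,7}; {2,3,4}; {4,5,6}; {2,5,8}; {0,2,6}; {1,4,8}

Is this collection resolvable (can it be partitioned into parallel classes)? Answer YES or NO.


v = 9, block size k = 3, number of blocks = 11.
For resolvability, blocks must partition into parallel classes of size v/k = 3.
Total blocks must therefore be a multiple of 3: 11 = 3·3 + 2 ⇒ not divisible ✗.
Resolvable? NO.

NO


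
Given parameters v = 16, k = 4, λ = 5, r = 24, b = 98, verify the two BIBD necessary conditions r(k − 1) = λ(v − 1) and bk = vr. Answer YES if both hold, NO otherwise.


Condition (i): r(k − 1) = 24·3 = 72; λ(v − 1) = 5·15 = 75. Match? NO.
Condition (ii): bk = 98·4 = 392; vr = 16·24 = 384. Match? NO.
Both conditions hold? NO.

NO


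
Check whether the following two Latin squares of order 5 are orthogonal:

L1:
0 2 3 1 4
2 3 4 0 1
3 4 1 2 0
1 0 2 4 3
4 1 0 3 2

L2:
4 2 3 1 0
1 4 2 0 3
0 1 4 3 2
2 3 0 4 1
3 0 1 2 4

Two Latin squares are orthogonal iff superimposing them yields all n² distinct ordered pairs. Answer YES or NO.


Form the n² = 25 superimposed pairs (L1[i][j], L2[i][j]), row by row (rows and columns indexed from 0):
row 0: (0,4) (2,2) (3,3) (1,1) (4,0)
row 1: (2,1) (3,4) (4,2) (0,0) (1,3)
row 2: (3,0) (4,1) (1,4) (2,3) (0,2)
row 3: (1,2) (0,3) (2,0) (4,4) (3,1)
row 4: (4,3) (1,0) (0,1) (3,2) (2,4)
Orthogonality requires all 25 pairs distinct.
Check by first coordinate: for each symbol s of L1, list the L2 entries in the n cells where L1 = s; they must all differ.
  L1 = 0: L2 entries (in reading order) 4, 0, 2, 3, 1 — all 5 distinct ✓
  L1 = 1: L2 entries (in reading order) 1, 3, 4, 2, 0 — all 5 distinct ✓
  L1 = 2: L2 entries (in reading order) 2, 1, 3, 0, 4 — all 5 distinct ✓
  L1 = 3: L2 entries (in reading order) 3, 4, 0, 1, 2 — all 5 distinct ✓
  L1 = 4: L2 entries (in reading order) 0, 2, 1, 4, 3 — all 5 distinct ✓
Every symbol of L1 meets every symbol of L2 exactly once, so all 25 pairs are distinct (25 of 25).
Conclusion: YES.

YES


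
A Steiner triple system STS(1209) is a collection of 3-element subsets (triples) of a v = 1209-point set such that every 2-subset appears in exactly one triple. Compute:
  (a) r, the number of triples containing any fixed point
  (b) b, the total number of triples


An STS(v) is a 2-(v, 3, 1) BIBD: block size k = 3, λ = 1.
Replication: r(k − 1) = λ(v − 1) ⇒ r·2 = 1209 − 1 = 1208 ⇒ r = 604.
Block count: b = v(v − 1)/6 = 1209·1208/6 = 1460472/6 = 243412.
(Check via bk = vr: 243412·3 = 730236 = 1209·604 = 730236 ✓.)

r = 604, b = 243412.


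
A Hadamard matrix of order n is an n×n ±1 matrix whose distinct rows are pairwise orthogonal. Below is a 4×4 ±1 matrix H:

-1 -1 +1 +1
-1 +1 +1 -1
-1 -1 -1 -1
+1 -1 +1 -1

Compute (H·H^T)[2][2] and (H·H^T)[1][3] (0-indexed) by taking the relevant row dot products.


Row 1 of H: [-1, 1, 1, -1].
Row 2 of H: [-1, -1, -1, -1].
Row 3 of H: [1, -1, 1, -1].
(H·H^T)[2][2] = Σ_j H[2][j]·H[2][j] = (-1)² + (-1)² + (-1)² + (-1)² = 1 + 1 + 1 + 1 = 4.
(H·H^T)[1][3] = Σ_j H[1][j]·H[3][j] = (-1)·(1) + (1)·(-1) + (1)·(1) + (-1)·(-1) = -1 + -1 + 1 + 1 = 0.
So rows 1 and 3 are orthogonal; the diagonal entry equals n = 4.

(2,2) entry = 4; (1,3) entry = 0.


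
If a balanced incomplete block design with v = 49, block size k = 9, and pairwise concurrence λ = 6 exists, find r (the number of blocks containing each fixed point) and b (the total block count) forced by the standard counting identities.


Any 2-(v, k, λ) BIBD satisfies two necessary conditions:
  (i)  Each point sits in r blocks, and counting incidences through any fixed point gives r(k − 1) = λ(v − 1), so r = λ(v − 1)/(k − 1).
  (ii) Total incidences bk = vr, so b = vr/k.
Step 1: r = λ(v − 1)/(k − 1) = 6·(49 − 1)/(9 − 1) = 6·48/8 = 288/8 = 36.
Step 2: b = vr/k = 49·36/9 = 1764/9 = 196.
Check integrality: r = 36 ∈ Z ✓, b = 196 ∈ Z ✓.
(These identities are necessary conditions: they determine r and b for any design with these parameters, but do not by themselves prove that one exists.)

r = 36, b = 196.


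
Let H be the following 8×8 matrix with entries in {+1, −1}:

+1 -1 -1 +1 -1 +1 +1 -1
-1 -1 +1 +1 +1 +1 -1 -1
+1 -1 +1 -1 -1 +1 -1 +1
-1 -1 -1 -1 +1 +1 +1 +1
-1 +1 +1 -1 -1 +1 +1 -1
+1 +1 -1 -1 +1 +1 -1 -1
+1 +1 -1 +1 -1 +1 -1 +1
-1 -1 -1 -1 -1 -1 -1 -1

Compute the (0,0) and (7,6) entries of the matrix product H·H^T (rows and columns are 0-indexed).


Row 0 of H: [1, -1, -1, 1, -1, 1, 1, -1].
Row 6 of H: [1, 1, -1, 1, -1, 1, -1, 1].
Row 7 of H: [-1, -1, -1, -1, -1, -1, -1, -1].
(H·H^T)[0][0] = Σ_j H[0][j]·H[0][j] = (1)² + (-1)² + (-1)² + (1)² + (-1)² + (1)² + (1)² + (-1)² = 1 + 1 + 1 + 1 + 1 + 1 + 1 + 1 = 8.
(H·H^T)[7][6] = Σ_j H[7][j]·H[6][j] = (-1)·(1) + (-1)·(1) + (-1)·(-1) + (-1)·(1) + (-1)·(-1) + (-1)·(1) + (-1)·(-1) + (-1)·(1) = -1 + -1 + 1 + -1 + 1 + -1 + 1 + -1 = -2.
Rows 7 and 6 are not orthogonal (dot product = -2 ≠ 0), so H is not a Hadamard matrix.

(0,0) entry = 8; (7,6) entry = -2.
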